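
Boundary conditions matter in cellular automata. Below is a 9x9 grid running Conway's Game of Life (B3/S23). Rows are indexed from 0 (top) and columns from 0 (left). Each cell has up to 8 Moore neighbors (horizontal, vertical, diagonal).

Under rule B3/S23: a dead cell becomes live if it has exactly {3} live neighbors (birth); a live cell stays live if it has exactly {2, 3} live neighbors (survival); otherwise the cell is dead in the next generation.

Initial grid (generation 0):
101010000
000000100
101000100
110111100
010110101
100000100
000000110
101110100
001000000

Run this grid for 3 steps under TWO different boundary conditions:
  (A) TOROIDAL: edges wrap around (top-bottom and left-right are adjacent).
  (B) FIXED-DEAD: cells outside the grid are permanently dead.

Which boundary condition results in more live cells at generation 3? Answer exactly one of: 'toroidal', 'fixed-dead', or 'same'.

Under TOROIDAL boundary, generation 3:
000001000
000000000
011110001
001010001
000010000
101000110
010011000
111010000
100010000
Population = 23

Under FIXED-DEAD boundary, generation 3:
000000000
010001110
010000010
011010000
000010010
000000010
001100000
110001100
001101100
Population = 22

Comparison: toroidal=23, fixed-dead=22 -> toroidal

Answer: toroidal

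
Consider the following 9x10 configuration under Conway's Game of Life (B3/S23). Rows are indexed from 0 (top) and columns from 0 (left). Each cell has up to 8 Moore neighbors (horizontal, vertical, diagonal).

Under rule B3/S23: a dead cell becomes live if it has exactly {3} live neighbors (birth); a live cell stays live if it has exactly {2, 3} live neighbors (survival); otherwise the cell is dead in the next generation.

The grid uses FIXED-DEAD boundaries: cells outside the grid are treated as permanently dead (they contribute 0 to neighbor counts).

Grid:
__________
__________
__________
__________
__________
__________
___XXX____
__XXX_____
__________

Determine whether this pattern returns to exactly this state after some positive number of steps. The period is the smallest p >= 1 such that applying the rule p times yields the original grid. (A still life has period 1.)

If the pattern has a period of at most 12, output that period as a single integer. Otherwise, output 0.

Simulating and comparing each generation to the original:
Gen 0 (original, given above): 6 live cells
Gen 1: 6 live cells, differs from original
Gen 2: 6 live cells, MATCHES original -> period = 2

Answer: 2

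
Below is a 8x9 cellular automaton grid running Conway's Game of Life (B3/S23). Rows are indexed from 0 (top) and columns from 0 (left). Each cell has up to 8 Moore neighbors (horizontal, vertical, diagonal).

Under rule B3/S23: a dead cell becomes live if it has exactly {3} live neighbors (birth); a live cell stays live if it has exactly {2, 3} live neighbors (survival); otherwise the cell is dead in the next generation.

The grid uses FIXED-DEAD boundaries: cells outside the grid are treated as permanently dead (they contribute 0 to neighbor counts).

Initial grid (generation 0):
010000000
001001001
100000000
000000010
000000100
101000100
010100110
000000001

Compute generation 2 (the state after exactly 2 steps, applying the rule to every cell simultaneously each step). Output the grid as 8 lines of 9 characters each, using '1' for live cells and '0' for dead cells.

Simulating step by step:
Generation 0 (given above): 15 live cells
Generation 1: 12 live cells
000000000
010000000
000000000
000000000
000000110
011001100
011000110
000000010
Generation 2: 12 live cells
(generation 2 grid is the final answer)

Answer: 000000000
000000000
000000000
000000000
000001110
011001000
011001010
000000110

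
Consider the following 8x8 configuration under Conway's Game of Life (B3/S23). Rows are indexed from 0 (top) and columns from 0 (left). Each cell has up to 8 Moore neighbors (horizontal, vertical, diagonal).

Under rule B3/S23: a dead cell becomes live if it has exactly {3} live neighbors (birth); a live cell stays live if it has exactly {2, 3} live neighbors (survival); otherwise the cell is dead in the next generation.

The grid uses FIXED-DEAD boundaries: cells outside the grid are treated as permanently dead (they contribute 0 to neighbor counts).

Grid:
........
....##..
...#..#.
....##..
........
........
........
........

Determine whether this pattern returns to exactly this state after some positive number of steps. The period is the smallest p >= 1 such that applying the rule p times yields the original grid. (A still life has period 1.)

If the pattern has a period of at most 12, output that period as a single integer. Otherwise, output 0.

Answer: 1

Derivation:
Simulating and comparing each generation to the original:
Gen 0 (original, given above): 6 live cells
Gen 1: 6 live cells, MATCHES original -> period = 1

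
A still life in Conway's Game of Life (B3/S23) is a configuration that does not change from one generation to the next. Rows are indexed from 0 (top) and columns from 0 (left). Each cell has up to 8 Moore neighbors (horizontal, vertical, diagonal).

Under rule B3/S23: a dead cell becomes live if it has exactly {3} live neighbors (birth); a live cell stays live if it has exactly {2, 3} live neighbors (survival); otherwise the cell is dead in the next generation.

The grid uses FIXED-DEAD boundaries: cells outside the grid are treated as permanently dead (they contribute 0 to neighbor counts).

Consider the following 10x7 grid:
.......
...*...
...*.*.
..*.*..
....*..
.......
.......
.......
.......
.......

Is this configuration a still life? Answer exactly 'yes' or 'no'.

Compute generation 1 and compare to generation 0 (given above):
Generation 1:
.......
....*..
..**...
....**.
...*...
.......
.......
.......
.......
.......
Cell (1,3) differs: gen0=1 vs gen1=0 -> NOT a still life.

Answer: no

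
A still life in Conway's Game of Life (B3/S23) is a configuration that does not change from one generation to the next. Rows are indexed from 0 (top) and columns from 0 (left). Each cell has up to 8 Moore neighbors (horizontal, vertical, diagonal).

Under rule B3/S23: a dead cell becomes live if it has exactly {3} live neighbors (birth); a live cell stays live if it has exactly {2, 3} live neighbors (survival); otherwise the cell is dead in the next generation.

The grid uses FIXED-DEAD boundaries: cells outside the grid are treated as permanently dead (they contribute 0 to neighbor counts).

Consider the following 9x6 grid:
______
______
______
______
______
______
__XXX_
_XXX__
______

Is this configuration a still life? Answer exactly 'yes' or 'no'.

Compute generation 1 and compare to generation 0 (given above):
Generation 1:
______
______
______
______
______
___X__
_X__X_
_X__X_
__X___
Cell (5,3) differs: gen0=0 vs gen1=1 -> NOT a still life.

Answer: no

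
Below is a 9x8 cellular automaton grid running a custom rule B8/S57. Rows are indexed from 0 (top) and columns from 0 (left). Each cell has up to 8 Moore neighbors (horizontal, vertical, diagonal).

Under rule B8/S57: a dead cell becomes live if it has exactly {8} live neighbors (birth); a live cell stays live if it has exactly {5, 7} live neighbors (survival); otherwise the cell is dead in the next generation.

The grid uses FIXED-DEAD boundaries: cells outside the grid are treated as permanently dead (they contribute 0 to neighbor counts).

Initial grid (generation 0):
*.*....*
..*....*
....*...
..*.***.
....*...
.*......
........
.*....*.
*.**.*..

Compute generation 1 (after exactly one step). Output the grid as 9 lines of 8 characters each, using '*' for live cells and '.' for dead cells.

Simulating step by step:
Generation 0 (given above): 18 live cells
Generation 1: 0 live cells
(generation 1 grid is the final answer)

Answer: ........
........
........
........
........
........
........
........
........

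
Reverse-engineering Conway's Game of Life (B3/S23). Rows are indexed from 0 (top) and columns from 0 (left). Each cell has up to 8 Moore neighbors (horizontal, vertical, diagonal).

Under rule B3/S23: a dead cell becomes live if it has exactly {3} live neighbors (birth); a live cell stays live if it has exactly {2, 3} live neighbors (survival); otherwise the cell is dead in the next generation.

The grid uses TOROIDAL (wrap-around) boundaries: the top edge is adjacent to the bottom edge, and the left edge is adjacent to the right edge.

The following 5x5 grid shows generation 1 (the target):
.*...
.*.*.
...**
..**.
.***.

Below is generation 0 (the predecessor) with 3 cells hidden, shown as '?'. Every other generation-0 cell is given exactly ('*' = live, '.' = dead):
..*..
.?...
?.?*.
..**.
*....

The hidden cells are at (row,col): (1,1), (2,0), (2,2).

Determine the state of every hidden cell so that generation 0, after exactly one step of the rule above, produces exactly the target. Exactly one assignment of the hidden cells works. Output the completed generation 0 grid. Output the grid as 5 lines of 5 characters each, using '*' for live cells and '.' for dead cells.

Answer: ..*..
.*...
*.**.
..**.
*....

Derivation:
Hidden generation-0 cells (in order): (1,1), (2,0), (2,2).
A hidden cell only influences target cells in its own 3x3 neighborhood. Try each of the 2^3 = 8 assignments, step the completed generation 0 forward once under B3/S23, and compare with the target:
  (1,1)=. (2,0)=. (2,2)=. -> step gives (0,1)='.' but target has '*' -> reject
  (1,1)=. (2,0)=. (2,2)=* -> step gives (0,1)='.' but target has '*' -> reject
  (1,1)=. (2,0)=* (2,2)=. -> step gives (0,1)='.' but target has '*' -> reject
  (1,1)=. (2,0)=* (2,2)=* -> step gives (0,1)='.' but target has '*' -> reject
  (1,1)=* (2,0)=. (2,2)=. -> step gives (1,1)='.' but target has '*' -> reject
  (1,1)=* (2,0)=. (2,2)=* -> step gives (2,1)='*' but target has '.' -> reject
  (1,1)=* (2,0)=* (2,2)=. -> step gives (1,2)='*' but target has '.' -> reject
  (1,1)=* (2,0)=* (2,2)=* -> step reproduces the target at every cell -> ACCEPT
Unique solution: (1,1)=live, (2,0)=live, (2,2)=live.
Check: live-neighbor counts of every cell in the completed generation 0:
23111
23432
14433
24334
03332
Applying B3/S23 to generation 0 with these counts gives:
.*...
.*.*.
...**
..**.
.***.
which matches the target exactly.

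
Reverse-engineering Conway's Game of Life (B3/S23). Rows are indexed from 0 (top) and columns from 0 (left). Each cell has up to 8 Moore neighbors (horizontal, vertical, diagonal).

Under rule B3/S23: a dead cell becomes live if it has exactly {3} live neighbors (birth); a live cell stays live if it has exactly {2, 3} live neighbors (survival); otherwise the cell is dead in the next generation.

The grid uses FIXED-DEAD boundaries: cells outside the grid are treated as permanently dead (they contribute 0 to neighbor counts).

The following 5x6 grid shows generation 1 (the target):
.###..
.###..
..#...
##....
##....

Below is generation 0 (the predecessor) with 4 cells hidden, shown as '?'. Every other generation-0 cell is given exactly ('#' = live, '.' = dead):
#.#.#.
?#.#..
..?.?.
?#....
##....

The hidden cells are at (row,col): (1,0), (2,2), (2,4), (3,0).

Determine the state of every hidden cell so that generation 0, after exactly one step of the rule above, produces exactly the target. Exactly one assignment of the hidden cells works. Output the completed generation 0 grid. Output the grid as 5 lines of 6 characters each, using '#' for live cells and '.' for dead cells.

Answer: #.#.#.
.#.#..
......
.#....
##....

Derivation:
Hidden generation-0 cells (in order): (1,0), (2,2), (2,4), (3,0).
A hidden cell only influences target cells in its own 3x3 neighborhood. Try each of the 2^4 = 16 assignments, step the completed generation 0 forward once under B3/S23, and compare with the target:
  (1,0)=. (2,2)=. (2,4)=. (3,0)=. -> step reproduces the target at every cell -> ACCEPT
  (1,0)=. (2,2)=. (2,4)=. (3,0)=# -> step gives (2,0)='#' but target has '.' -> reject
  (1,0)=. (2,2)=. (2,4)=# (3,0)=. -> step gives (1,4)='#' but target has '.' -> reject
  (1,0)=. (2,2)=. (2,4)=# (3,0)=# -> step gives (1,4)='#' but target has '.' -> reject
  (1,0)=. (2,2)=# (2,4)=. (3,0)=. -> step gives (1,2)='.' but target has '#' -> reject
  (1,0)=. (2,2)=# (2,4)=. (3,0)=# -> step gives (1,2)='.' but target has '#' -> reject
  (1,0)=. (2,2)=# (2,4)=# (3,0)=. -> step gives (1,2)='.' but target has '#' -> reject
  (1,0)=. (2,2)=# (2,4)=# (3,0)=# -> step gives (1,2)='.' but target has '#' -> reject
  (1,0)=# (2,2)=. (2,4)=. (3,0)=. -> step gives (0,0)='#' but target has '.' -> reject
  (1,0)=# (2,2)=. (2,4)=. (3,0)=# -> step gives (0,0)='#' but target has '.' -> reject
  (1,0)=# (2,2)=. (2,4)=# (3,0)=. -> step gives (0,0)='#' but target has '.' -> reject
  (1,0)=# (2,2)=. (2,4)=# (3,0)=# -> step gives (0,0)='#' but target has '.' -> reject
  (1,0)=# (2,2)=# (2,4)=. (3,0)=. -> step gives (0,0)='#' but target has '.' -> reject
  (1,0)=# (2,2)=# (2,4)=. (3,0)=# -> step gives (0,0)='#' but target has '.' -> reject
  (1,0)=# (2,2)=# (2,4)=# (3,0)=. -> step gives (0,0)='#' but target has '.' -> reject
  (1,0)=# (2,2)=# (2,4)=# (3,0)=# -> step gives (0,0)='#' but target has '.' -> reject
Unique solution: (1,0)=dead, (2,2)=dead, (2,4)=dead, (3,0)=dead.
Check: live-neighbor counts of every cell in the completed generation 0:
132311
223221
223110
322000
222000
Applying B3/S23 to generation 0 with these counts gives:
.###..
.###..
..#...
##....
##....
which matches the target exactly.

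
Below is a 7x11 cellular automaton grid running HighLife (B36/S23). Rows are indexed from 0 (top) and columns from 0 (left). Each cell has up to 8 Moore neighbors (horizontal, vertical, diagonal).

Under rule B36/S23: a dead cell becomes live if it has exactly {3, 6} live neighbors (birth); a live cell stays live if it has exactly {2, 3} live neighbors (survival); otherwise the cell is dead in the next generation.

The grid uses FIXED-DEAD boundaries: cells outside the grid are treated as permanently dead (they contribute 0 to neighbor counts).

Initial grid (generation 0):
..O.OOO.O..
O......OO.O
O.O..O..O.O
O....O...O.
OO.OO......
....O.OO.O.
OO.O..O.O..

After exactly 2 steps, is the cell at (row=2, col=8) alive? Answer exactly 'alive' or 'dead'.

Simulating step by step:
Generation 0 (given above): 30 live cells
Generation 1: 30 live cells
.....OO.OO.
...OO...O..
O.....OOO.O
O.OO.O...O.
OO.OO.O.O..
....O.OOO..
.....OO.O..
Generation 2: 31 live cells
....OO.OOO.
....O..O...
.OO..OOOO..
O.OO.O...O.
OO....O.OO.
...OOO..OO.
.....OO.O..

Cell (2,8) at generation 2: 1 -> alive

Answer: alive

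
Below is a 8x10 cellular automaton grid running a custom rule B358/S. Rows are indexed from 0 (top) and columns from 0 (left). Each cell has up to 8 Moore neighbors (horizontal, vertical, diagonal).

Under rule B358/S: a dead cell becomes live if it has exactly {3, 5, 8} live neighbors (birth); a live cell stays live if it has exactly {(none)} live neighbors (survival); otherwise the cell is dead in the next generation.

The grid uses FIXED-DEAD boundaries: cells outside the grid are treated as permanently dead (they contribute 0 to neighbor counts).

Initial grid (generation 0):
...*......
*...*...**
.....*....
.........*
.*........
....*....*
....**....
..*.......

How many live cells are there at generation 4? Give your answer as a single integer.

Simulating step by step:
Generation 0 (given above): 13 live cells
Generation 1: 4 live cells
..........
..........
........**
..........
..........
.....*....
...*......
..........
Generation 2: 0 live cells
..........
..........
..........
..........
..........
..........
..........
..........
Generation 3: 0 live cells
..........
..........
..........
..........
..........
..........
..........
..........
Generation 4: 0 live cells
..........
..........
..........
..........
..........
..........
..........
..........
Population at generation 4: 0

Answer: 0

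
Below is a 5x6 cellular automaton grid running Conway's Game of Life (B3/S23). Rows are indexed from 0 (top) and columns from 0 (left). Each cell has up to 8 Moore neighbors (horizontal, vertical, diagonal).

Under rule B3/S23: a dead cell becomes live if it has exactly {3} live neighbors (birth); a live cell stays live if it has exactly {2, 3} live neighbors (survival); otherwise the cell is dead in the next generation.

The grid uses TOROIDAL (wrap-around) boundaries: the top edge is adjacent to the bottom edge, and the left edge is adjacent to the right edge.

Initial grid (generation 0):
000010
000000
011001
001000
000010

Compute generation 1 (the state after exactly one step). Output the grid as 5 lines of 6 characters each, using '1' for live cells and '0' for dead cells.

Answer: 000000
000000
011000
011100
000100

Derivation:
Simulating step by step:
Generation 0 (given above): 6 live cells
Generation 1: 6 live cells
(generation 1 grid is the final answer)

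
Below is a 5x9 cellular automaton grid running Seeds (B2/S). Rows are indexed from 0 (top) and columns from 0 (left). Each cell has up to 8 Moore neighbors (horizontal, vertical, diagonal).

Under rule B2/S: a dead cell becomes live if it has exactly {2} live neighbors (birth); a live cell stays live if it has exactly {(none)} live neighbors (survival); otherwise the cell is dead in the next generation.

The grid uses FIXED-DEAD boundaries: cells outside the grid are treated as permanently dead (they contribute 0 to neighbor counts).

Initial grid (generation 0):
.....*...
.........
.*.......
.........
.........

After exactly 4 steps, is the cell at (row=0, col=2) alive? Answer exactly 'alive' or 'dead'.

Simulating step by step:
Generation 0 (given above): 2 live cells
Generation 1: 0 live cells
.........
.........
.........
.........
.........
Generation 2: 0 live cells
.........
.........
.........
.........
.........
Generation 3: 0 live cells
.........
.........
.........
.........
.........
Generation 4: 0 live cells
.........
.........
.........
.........
.........

Cell (0,2) at generation 4: 0 -> dead

Answer: dead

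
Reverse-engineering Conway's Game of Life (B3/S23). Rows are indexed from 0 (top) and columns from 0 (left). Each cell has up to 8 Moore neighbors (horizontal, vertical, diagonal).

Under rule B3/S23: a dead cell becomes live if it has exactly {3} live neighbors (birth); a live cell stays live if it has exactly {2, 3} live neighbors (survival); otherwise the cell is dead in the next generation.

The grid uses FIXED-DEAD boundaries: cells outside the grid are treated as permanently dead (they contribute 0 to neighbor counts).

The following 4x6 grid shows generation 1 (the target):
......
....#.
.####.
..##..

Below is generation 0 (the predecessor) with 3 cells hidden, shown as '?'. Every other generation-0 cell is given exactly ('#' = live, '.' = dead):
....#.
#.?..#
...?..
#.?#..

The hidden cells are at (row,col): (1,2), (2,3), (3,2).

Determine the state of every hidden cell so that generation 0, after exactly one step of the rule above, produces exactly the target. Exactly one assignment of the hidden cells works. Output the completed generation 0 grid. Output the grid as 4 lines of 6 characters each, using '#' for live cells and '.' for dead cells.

Answer: ....#.
#....#
...#..
#.##..

Derivation:
Hidden generation-0 cells (in order): (1,2), (2,3), (3,2).
A hidden cell only influences target cells in its own 3x3 neighborhood. Try each of the 2^3 = 8 assignments, step the completed generation 0 forward once under B3/S23, and compare with the target:
  (1,2)=. (2,3)=. (3,2)=. -> step gives (1,4)='.' but target has '#' -> reject
  (1,2)=. (2,3)=. (3,2)=# -> step gives (1,4)='.' but target has '#' -> reject
  (1,2)=. (2,3)=# (3,2)=. -> step gives (2,1)='.' but target has '#' -> reject
  (1,2)=. (2,3)=# (3,2)=# -> step reproduces the target at every cell -> ACCEPT
  (1,2)=# (2,3)=. (3,2)=. -> step gives (1,4)='.' but target has '#' -> reject
  (1,2)=# (2,3)=. (3,2)=# -> step gives (1,4)='.' but target has '#' -> reject
  (1,2)=# (2,3)=# (3,2)=. -> step gives (1,3)='#' but target has '.' -> reject
  (1,2)=# (2,3)=# (3,2)=# -> step gives (1,3)='#' but target has '.' -> reject
Unique solution: (1,2)=dead, (2,3)=live, (3,2)=live.
Check: live-neighbor counts of every cell in the completed generation 0:
110112
011231
233231
022220
Applying B3/S23 to generation 0 with these counts gives:
......
....#.
.####.
..##..
which matches the target exactly.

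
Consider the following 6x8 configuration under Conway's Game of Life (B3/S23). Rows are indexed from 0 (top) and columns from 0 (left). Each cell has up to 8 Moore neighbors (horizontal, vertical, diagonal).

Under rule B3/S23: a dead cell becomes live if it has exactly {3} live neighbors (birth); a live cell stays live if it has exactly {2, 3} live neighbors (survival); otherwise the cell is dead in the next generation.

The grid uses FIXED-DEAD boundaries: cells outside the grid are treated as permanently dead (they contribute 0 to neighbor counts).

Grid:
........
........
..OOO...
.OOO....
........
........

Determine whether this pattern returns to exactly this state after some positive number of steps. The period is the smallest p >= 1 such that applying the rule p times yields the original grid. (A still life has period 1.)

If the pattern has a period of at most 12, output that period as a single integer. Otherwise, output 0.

Simulating and comparing each generation to the original:
Gen 0 (original, given above): 6 live cells
Gen 1: 6 live cells, differs from original
Gen 2: 6 live cells, MATCHES original -> period = 2

Answer: 2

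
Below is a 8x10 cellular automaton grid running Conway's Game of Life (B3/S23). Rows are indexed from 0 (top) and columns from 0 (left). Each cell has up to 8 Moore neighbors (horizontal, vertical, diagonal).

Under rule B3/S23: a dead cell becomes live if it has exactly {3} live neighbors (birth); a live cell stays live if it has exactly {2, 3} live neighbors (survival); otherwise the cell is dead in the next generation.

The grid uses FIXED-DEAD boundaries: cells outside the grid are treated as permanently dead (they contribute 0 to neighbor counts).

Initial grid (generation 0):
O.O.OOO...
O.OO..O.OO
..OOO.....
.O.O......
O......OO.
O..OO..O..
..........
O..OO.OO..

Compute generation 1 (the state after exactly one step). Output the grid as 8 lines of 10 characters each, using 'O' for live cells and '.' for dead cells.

Simulating step by step:
Generation 0 (given above): 28 live cells
Generation 1: 23 live cells
(generation 1 grid is the final answer)

Answer: ..O.OOOO..
......OO..
....O.....
.O.OO.....
OOOOO..OO.
.......OO.
.....OOO..
..........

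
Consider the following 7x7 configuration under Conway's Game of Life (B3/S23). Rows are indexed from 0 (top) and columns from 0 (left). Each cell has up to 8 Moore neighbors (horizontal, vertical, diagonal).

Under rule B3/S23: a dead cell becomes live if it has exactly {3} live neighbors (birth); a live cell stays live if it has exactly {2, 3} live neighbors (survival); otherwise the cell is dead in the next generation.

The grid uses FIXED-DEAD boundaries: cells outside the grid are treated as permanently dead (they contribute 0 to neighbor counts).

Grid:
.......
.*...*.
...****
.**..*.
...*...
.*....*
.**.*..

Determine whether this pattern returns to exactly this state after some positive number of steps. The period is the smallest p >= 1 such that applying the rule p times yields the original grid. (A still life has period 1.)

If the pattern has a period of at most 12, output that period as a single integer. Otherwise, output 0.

Simulating and comparing each generation to the original:
Gen 0 (original, given above): 15 live cells
Gen 1: 13 live cells, differs from original
Gen 2: 13 live cells, differs from original
Gen 3: 13 live cells, differs from original
Gen 4: 11 live cells, differs from original
Gen 5: 16 live cells, differs from original
Gen 6: 11 live cells, differs from original
Gen 7: 11 live cells, differs from original
Gen 8: 9 live cells, differs from original
Gen 9: 9 live cells, differs from original
Gen 10: 10 live cells, differs from original
Gen 11: 10 live cells, differs from original
Gen 12: 15 live cells, differs from original
No period found within 12 steps.

Answer: 0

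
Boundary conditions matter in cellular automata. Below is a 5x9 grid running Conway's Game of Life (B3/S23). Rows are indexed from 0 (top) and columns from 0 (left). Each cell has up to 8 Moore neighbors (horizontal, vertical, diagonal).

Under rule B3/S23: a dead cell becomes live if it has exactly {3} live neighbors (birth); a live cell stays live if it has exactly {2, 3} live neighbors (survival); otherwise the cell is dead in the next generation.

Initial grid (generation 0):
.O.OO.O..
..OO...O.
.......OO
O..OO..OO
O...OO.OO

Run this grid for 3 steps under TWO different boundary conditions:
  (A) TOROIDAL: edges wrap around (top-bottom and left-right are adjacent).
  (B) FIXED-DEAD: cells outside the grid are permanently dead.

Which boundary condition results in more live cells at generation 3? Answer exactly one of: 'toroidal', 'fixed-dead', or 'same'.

Answer: toroidal

Derivation:
Under TOROIDAL boundary, generation 3:
......O.O
..OO..O.O
OOO.O.O..
......O..
OOOO....O
Population = 17

Under FIXED-DEAD boundary, generation 3:
...O.O.O.
.OO....O.
.OOO..OO.
..OO..OO.
.........
Population = 15

Comparison: toroidal=17, fixed-dead=15 -> toroidal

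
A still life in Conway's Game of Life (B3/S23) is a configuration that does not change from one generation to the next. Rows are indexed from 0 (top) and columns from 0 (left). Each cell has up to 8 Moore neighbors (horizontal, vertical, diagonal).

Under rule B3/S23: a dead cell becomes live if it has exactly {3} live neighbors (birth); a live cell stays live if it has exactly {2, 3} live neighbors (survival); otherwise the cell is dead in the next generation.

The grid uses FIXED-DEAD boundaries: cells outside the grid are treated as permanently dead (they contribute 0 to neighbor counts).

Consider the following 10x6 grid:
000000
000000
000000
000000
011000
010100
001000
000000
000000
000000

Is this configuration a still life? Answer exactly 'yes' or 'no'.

Compute generation 1 and compare to generation 0 (given above):
Generation 1:
000000
000000
000000
000000
011000
010100
001000
000000
000000
000000
The grids are IDENTICAL -> still life.

Answer: yes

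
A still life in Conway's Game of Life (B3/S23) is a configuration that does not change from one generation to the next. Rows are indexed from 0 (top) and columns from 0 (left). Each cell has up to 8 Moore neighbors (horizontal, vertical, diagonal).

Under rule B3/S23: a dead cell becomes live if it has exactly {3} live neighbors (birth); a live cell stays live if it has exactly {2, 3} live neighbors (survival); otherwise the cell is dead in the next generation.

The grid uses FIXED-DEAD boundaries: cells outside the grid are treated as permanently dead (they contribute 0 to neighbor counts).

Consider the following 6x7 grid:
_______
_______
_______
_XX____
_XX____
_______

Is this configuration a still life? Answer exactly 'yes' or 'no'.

Answer: yes

Derivation:
Compute generation 1 and compare to generation 0 (given above):
Generation 1:
_______
_______
_______
_XX____
_XX____
_______
The grids are IDENTICAL -> still life.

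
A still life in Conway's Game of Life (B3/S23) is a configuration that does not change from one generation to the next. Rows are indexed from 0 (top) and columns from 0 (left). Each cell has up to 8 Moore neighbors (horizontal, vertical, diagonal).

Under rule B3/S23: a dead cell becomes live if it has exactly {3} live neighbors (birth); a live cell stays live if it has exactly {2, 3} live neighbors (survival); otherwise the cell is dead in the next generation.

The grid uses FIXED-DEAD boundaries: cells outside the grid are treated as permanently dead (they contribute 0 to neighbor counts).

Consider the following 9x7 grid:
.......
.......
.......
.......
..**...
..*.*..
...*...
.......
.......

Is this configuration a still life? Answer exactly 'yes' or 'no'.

Answer: yes

Derivation:
Compute generation 1 and compare to generation 0 (given above):
Generation 1:
.......
.......
.......
.......
..**...
..*.*..
...*...
.......
.......
The grids are IDENTICAL -> still life.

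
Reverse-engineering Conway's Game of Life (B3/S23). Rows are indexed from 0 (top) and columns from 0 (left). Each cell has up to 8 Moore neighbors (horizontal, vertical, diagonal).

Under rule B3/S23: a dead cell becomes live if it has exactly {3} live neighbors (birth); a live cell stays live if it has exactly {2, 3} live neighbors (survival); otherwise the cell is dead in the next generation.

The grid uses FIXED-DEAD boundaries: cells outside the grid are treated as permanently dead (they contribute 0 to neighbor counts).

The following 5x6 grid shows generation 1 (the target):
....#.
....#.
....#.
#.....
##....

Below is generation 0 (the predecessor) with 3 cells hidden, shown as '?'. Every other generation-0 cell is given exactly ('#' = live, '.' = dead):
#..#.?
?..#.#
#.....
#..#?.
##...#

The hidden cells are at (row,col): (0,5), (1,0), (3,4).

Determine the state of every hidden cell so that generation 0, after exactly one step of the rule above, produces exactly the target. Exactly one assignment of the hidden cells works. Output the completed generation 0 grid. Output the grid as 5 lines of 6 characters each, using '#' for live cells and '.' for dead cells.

Answer: #..#..
...#.#
#.....
#..#..
##...#

Derivation:
Hidden generation-0 cells (in order): (0,5), (1,0), (3,4).
A hidden cell only influences target cells in its own 3x3 neighborhood. Try each of the 2^3 = 8 assignments, step the completed generation 0 forward once under B3/S23, and compare with the target:
  (0,5)=. (1,0)=. (3,4)=. -> step reproduces the target at every cell -> ACCEPT
  (0,5)=. (1,0)=. (3,4)=# -> step gives (2,3)='#' but target has '.' -> reject
  (0,5)=. (1,0)=# (3,4)=. -> step gives (1,0)='#' but target has '.' -> reject
  (0,5)=. (1,0)=# (3,4)=# -> step gives (1,0)='#' but target has '.' -> reject
  (0,5)=# (1,0)=. (3,4)=. -> step gives (0,4)='.' but target has '#' -> reject
  (0,5)=# (1,0)=. (3,4)=# -> step gives (0,4)='.' but target has '#' -> reject
  (0,5)=# (1,0)=# (3,4)=. -> step gives (0,4)='.' but target has '#' -> reject
  (0,5)=# (1,0)=# (3,4)=# -> step gives (0,4)='.' but target has '#' -> reject
Unique solution: (0,5)=dead, (1,0)=dead, (3,4)=dead.
Check: live-neighbor counts of every cell in the completed generation 0:
012131
222130
122231
342021
222120
Applying B3/S23 to generation 0 with these counts gives:
....#.
....#.
....#.
#.....
##....
which matches the target exactly.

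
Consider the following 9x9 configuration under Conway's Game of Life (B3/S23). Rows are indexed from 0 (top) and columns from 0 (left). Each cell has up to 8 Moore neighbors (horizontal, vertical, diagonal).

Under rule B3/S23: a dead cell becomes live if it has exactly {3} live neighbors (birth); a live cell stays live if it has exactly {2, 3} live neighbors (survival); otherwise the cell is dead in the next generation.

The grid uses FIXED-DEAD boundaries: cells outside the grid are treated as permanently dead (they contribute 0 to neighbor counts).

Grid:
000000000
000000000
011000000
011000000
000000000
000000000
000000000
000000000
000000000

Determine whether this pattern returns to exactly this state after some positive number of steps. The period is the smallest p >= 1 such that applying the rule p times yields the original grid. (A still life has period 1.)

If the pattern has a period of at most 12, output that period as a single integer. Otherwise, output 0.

Simulating and comparing each generation to the original:
Gen 0 (original, given above): 4 live cells
Gen 1: 4 live cells, MATCHES original -> period = 1

Answer: 1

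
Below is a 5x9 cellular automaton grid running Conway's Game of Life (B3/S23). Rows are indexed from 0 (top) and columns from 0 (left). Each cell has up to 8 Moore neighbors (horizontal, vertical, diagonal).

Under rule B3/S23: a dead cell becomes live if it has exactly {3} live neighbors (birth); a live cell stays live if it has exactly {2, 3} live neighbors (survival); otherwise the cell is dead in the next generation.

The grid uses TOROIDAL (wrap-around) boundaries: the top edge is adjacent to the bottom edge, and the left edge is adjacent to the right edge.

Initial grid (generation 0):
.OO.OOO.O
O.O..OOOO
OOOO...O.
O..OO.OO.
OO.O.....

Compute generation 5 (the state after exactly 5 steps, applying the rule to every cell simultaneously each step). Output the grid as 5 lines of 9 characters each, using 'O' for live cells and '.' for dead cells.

Answer: .........
.........
.........
.........
.........

Derivation:
Simulating step by step:
Generation 0 (given above): 25 live cells
Generation 1: 4 live cells
....O....
.........
.........
....O.OO.
.........
Generation 2: 1 live cells
.........
.........
.........
.........
.....O...
Generation 3: 0 live cells
.........
.........
.........
.........
.........
Generation 4: 0 live cells
.........
.........
.........
.........
.........
Generation 5: 0 live cells
(generation 5 grid is the final answer)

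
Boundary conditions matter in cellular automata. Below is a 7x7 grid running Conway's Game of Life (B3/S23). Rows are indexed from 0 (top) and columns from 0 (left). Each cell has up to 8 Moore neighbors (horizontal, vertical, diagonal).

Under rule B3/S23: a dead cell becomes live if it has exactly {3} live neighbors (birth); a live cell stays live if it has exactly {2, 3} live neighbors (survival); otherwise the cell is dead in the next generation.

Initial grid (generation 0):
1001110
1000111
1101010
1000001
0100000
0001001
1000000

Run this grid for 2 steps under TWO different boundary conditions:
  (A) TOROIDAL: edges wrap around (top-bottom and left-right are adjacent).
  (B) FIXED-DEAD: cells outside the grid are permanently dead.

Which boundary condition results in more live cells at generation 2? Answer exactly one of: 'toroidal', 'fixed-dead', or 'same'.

Answer: toroidal

Derivation:
Under TOROIDAL boundary, generation 2:
1101101
1010000
0110000
1000000
1000001
1000000
1010100
Population = 16

Under FIXED-DEAD boundary, generation 2:
0000000
1010000
1010000
1000000
0000000
0000000
0000000
Population = 5

Comparison: toroidal=16, fixed-dead=5 -> toroidal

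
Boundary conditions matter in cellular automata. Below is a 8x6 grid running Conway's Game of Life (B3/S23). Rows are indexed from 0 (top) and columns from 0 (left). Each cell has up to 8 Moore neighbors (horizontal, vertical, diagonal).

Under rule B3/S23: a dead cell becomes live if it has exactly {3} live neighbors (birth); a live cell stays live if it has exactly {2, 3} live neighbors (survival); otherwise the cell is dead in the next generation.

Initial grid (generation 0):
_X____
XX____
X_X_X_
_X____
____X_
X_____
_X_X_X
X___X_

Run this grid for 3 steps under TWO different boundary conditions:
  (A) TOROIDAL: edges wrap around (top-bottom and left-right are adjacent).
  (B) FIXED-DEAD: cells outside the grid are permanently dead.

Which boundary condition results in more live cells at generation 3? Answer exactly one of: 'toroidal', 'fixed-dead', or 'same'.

Answer: toroidal

Derivation:
Under TOROIDAL boundary, generation 3:
____X_
__X_X_
_____X
_XX_X_
XX_XX_
______
_XX___
__XX__
Population = 15

Under FIXED-DEAD boundary, generation 3:
XX____
X_XX__
X__X__
_XXX__
______
____X_
____X_
____X_
Population = 13

Comparison: toroidal=15, fixed-dead=13 -> toroidal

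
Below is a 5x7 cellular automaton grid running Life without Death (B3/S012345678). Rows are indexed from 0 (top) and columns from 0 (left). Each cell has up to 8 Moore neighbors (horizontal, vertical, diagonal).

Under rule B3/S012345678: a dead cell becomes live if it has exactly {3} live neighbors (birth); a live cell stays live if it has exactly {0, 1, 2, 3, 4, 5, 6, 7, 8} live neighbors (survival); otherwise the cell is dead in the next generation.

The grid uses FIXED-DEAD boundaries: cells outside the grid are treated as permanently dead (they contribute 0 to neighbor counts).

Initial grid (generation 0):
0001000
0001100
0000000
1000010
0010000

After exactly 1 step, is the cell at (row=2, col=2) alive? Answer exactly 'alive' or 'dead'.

Answer: dead

Derivation:
Simulating step by step:
Generation 0 (given above): 6 live cells
Generation 1: 8 live cells
0001100
0001100
0000100
1000010
0010000

Cell (2,2) at generation 1: 0 -> dead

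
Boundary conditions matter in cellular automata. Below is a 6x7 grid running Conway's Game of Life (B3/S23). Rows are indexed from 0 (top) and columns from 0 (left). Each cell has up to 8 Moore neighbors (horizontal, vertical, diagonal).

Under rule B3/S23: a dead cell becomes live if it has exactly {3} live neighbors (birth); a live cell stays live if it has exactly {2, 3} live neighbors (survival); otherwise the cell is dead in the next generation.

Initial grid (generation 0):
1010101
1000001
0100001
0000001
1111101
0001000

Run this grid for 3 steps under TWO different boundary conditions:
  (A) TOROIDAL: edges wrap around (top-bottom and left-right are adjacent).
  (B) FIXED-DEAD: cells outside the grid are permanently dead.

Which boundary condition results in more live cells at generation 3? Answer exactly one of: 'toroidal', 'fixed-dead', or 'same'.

Answer: fixed-dead

Derivation:
Under TOROIDAL boundary, generation 3:
0000000
1000000
0000110
0101000
1101111
0011100
Population = 14

Under FIXED-DEAD boundary, generation 3:
0000000
0000011
0000011
1110101
1100111
1100000
Population = 16

Comparison: toroidal=14, fixed-dead=16 -> fixed-dead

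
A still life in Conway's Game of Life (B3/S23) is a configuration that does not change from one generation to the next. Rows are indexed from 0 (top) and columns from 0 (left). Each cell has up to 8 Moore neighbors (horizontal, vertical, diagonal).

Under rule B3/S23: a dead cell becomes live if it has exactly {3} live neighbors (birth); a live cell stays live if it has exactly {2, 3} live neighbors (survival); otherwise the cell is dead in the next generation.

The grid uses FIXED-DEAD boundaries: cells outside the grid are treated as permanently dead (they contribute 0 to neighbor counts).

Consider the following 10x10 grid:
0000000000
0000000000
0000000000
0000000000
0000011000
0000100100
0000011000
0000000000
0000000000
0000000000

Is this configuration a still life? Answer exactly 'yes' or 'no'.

Answer: yes

Derivation:
Compute generation 1 and compare to generation 0 (given above):
Generation 1:
0000000000
0000000000
0000000000
0000000000
0000011000
0000100100
0000011000
0000000000
0000000000
0000000000
The grids are IDENTICAL -> still life.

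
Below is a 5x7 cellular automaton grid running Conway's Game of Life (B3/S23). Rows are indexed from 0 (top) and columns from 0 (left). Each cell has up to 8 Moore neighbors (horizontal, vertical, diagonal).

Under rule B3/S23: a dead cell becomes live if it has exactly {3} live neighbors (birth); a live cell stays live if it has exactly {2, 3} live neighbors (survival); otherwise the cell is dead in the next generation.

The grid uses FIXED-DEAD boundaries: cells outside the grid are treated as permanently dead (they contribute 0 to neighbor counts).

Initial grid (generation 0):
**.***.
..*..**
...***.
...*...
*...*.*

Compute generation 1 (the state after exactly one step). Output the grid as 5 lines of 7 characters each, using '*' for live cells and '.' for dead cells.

Answer: .******
.**...*
..**.**
...*...
.......

Derivation:
Simulating step by step:
Generation 0 (given above): 15 live cells
Generation 1: 14 live cells
(generation 1 grid is the final answer)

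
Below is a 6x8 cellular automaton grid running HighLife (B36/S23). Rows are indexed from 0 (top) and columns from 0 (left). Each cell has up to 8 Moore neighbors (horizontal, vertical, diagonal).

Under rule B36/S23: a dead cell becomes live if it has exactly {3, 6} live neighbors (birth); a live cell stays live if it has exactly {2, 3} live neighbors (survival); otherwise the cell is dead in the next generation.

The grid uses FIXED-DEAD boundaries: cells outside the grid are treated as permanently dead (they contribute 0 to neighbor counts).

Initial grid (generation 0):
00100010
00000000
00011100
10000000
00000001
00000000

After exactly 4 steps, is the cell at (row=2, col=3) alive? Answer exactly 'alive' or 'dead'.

Simulating step by step:
Generation 0 (given above): 7 live cells
Generation 1: 5 live cells
00000000
00011100
00001000
00001000
00000000
00000000
Generation 2: 4 live cells
00001000
00011100
00000000
00000000
00000000
00000000
Generation 3: 7 live cells
00011100
00011100
00001000
00000000
00000000
00000000
Generation 4: 5 live cells
00010100
00000000
00011100
00000000
00000000
00000000

Cell (2,3) at generation 4: 1 -> alive

Answer: alive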